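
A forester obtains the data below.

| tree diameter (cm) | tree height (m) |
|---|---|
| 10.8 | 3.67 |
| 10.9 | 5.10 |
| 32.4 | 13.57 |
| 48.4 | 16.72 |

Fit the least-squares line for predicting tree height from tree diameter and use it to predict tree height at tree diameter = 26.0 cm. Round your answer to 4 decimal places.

n = 4, Σx = 102.5, Σy = 39.06, Σxy = 1344.142, Σx² = 3627.77
Sxx = Σx² − (Σx)²/n = 3627.77 − 2626.5625 = 1001.2075
Sxy = Σxy − (Σx)(Σy)/n = 1344.142 − 1000.9125 = 343.2295
b = Sxy/Sxx = 343.2295/1001.2075 = 0.342816
a = ȳ − b·x̄ = 9.765 − 0.342816·25.625 = 0.980352
ŷ(26.0) = a + b·26.0 = 0.980352 + 0.342816·26 = 9.893556

9.8936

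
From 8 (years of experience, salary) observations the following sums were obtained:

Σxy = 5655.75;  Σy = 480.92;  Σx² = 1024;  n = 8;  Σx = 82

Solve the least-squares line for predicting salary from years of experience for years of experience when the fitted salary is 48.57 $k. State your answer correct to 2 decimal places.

Sxx = Σx² − (Σx)²/n = 1024 − 840.5 = 183.5
Sxy = Σxy − (Σx)(Σy)/n = 5655.75 − 4929.43 = 726.32
b = Sxy/Sxx = 726.32/183.5 = 3.958147
a = ȳ − b·x̄ = 60.115 − 3.958147·10.25 = 19.543992
Set a + b·x = 48.57: x = (48.57 − 19.543992) / 3.958147 = 7.333231

7.33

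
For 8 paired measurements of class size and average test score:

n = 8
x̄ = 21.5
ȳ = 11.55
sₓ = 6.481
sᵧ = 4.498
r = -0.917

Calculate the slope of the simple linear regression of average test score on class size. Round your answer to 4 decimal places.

-0.6364

b = r · sᵧ/sₓ = -0.917 · 4.498/6.481 = -0.636424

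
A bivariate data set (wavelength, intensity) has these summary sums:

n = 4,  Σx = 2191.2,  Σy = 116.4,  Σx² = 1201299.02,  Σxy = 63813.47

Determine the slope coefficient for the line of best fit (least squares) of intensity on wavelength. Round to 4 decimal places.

0.0516

Sxx = Σx² − (Σx)²/n = 1201299.02 − 1200339.36 = 959.66
Sxy = Σxy − (Σx)(Σy)/n = 63813.47 − 63763.92 = 49.55
b = Sxy/Sxx = 49.55/959.66 = 0.051633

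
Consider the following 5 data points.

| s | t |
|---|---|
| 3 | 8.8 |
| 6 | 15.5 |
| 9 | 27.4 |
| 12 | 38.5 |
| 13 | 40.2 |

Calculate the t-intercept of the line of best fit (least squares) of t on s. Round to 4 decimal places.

-2.3994

n = 5, Σx = 43, Σy = 130.4, Σxy = 1350.6, Σx² = 439
Sxx = Σx² − (Σx)²/n = 439 − 369.8 = 69.2
Sxy = Σxy − (Σx)(Σy)/n = 1350.6 − 1121.44 = 229.16
b = Sxy/Sxx = 229.16/69.2 = 3.311561
a = ȳ − b·x̄ = 26.08 − 3.311561·8.6 = -2.399422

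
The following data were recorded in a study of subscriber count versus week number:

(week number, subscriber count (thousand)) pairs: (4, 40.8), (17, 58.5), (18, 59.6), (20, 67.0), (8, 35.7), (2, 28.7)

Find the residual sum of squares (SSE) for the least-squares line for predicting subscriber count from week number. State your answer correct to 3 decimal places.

n = 6, Σx = 69, Σy = 290.3, Σxy = 3913.5, Σx² = 1097, Σy² = 15226.23
Sxx = Σx² − (Σx)²/n = 1097 − 793.5 = 303.5
Sxy = Σxy − (Σx)(Σy)/n = 3913.5 − 3338.45 = 575.05
Syy = Σy² − (Σy)²/n = 15226.23 − 14045.681667 = 1180.548333
b = Sxy/Sxx = 575.05/303.5 = 1.894728
SSE = Syy − b·Sxy = 1180.548333 − 1.894728·575.05 = 90.984898

90.985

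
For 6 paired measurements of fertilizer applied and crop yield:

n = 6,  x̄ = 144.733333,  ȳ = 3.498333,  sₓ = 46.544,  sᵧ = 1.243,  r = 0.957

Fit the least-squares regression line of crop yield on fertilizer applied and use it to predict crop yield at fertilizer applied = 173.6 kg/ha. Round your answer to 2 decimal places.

b = r · sᵧ/sₓ = 0.957 · 1.243/46.544 = 0.025558
a = ȳ − b·x̄ = 3.498333 − 0.025558·144.733333 = -0.200698
ŷ(173.6) = a + b·173.6 = -0.200698 + 0.025558·173.6 = 4.236095

4.24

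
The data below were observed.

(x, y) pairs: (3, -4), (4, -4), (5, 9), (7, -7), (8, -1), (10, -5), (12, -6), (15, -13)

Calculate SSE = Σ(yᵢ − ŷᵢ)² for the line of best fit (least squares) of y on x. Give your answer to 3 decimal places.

n = 8, Σx = 64, Σy = -31, Σxy = -357, Σx² = 632, Σy² = 393
Sxx = Σx² − (Σx)²/n = 632 − 512 = 120
Sxy = Σxy − (Σx)(Σy)/n = -357 − (-248) = -109
Syy = Σy² − (Σy)²/n = 393 − 120.125 = 272.875
b = Sxy/Sxx = -109/120 = -0.908333
SSE = Syy − b·Sxy = 272.875 − (-0.908333)·(-109) = 173.866667

173.867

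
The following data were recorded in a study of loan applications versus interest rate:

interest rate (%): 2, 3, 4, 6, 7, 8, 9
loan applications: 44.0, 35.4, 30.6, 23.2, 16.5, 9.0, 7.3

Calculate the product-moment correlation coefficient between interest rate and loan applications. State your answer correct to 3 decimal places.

-0.993

n = 7, Σx = 39, Σy = 166, Σxy = 709, Σx² = 259, Σy² = 5070.3
Sxx = Σx² − (Σx)²/n = 259 − 217.285714 = 41.714286
Sxy = Σxy − (Σx)(Σy)/n = 709 − 924.857143 = -215.857143
Syy = Σy² − (Σy)²/n = 5070.3 − 3936.571429 = 1133.728571
r = Sxy/√(Sxx·Syy) = -215.857143/√(47292.677551) = -215.857143/217.468797 = -0.992589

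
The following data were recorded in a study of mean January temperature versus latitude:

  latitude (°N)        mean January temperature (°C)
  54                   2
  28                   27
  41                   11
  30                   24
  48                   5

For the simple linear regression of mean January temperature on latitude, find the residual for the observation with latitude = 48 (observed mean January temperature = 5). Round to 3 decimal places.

-1.093

n = 5, Σx = 201, Σy = 69, Σxy = 2275, Σx² = 8585
Sxx = Σx² − (Σx)²/n = 8585 − 8080.2 = 504.8
Sxy = Σxy − (Σx)(Σy)/n = 2275 − 2773.8 = -498.8
b = Sxy/Sxx = -498.8/504.8 = -0.988114
a = ȳ − b·x̄ = 13.8 − (-0.988114)·40.2 = 53.522187
ŷ(48) = 53.522187 + (-0.988114)·48 = 6.092710
residual = y − ŷ = 5 − 6.092710 = -1.092710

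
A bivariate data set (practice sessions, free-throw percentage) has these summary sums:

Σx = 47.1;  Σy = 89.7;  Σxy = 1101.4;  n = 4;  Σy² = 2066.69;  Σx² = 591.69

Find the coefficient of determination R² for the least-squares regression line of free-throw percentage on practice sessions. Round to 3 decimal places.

0.998

Sxx = Σx² − (Σx)²/n = 591.69 − 554.6025 = 37.0875
Sxy = Σxy − (Σx)(Σy)/n = 1101.4 − 1056.2175 = 45.1825
Syy = Σy² − (Σy)²/n = 2066.69 − 2011.5225 = 55.1675
R² = Sxy²/(Sxx·Syy) = (45.1825)²/(37.0875·55.1675) = 0.997768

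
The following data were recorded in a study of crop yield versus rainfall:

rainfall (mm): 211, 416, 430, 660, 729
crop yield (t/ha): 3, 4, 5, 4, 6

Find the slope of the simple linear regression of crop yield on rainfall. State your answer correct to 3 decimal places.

0.004

n = 5, Σx = 2446, Σy = 22, Σxy = 11461, Σx² = 1369518
Sxx = Σx² − (Σx)²/n = 1369518 − 1196583.2 = 172934.8
Sxy = Σxy − (Σx)(Σy)/n = 11461 − 10762.4 = 698.6
b = Sxy/Sxx = 698.6/172934.8 = 0.004040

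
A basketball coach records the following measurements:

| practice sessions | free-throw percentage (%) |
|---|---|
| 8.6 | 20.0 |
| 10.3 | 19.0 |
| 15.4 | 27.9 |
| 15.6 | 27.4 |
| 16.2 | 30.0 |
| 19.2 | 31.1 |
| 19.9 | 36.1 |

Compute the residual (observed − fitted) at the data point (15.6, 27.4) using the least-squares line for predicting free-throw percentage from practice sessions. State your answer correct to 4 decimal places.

-0.7519

n = 7, Σx = 105.2, Σy = 191.5, Σxy = 3026.31, Σx² = 1687.66
Sxx = Σx² − (Σx)²/n = 1687.66 − 1581.005714 = 106.654286
Sxy = Σxy − (Σx)(Σy)/n = 3026.31 − 2877.971429 = 148.338571
b = Sxy/Sxx = 148.338571/106.654286 = 1.390836
a = ȳ − b·x̄ = 27.357143 − 1.390836·15.028571 = 6.454872
ŷ(15.6) = 6.454872 + 1.390836·15.6 = 28.151906
residual = y − ŷ = 27.4 − 28.151906 = -0.751906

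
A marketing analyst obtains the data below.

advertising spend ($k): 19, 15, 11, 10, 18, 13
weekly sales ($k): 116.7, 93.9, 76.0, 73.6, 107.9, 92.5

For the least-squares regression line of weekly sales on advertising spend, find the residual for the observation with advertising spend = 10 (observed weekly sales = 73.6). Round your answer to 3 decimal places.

-0.061

n = 6, Σx = 86, Σy = 560.6, Σxy = 8342.5, Σx² = 1300
Sxx = Σx² − (Σx)²/n = 1300 − 1232.666667 = 67.333333
Sxy = Σxy − (Σx)(Σy)/n = 8342.5 − 8035.266667 = 307.233333
b = Sxy/Sxx = 307.233333/67.333333 = 4.562871
a = ȳ − b·x̄ = 93.433333 − 4.562871·14.333333 = 28.032178
ŷ(10) = 28.032178 + 4.562871·10 = 73.660891
residual = y − ŷ = 73.6 − 73.660891 = -0.060891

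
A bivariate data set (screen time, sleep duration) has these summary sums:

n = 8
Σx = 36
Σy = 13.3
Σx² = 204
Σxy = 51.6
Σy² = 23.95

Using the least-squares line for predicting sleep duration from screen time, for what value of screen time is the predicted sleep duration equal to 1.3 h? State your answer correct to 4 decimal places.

6.3455

Sxx = Σx² − (Σx)²/n = 204 − 162 = 42
Sxy = Σxy − (Σx)(Σy)/n = 51.6 − 59.85 = -8.25
b = Sxy/Sxx = -8.25/42 = -0.196429
a = ȳ − b·x̄ = 1.6625 − (-0.196429)·4.5 = 2.546429
Set a + b·x = 1.3: x = (1.3 − 2.546429) / (-0.196429) = 6.345455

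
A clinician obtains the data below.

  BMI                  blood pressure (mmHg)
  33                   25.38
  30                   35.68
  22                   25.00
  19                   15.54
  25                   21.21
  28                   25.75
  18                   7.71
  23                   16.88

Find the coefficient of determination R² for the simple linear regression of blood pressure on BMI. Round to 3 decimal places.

n = 8, Σx = 198, Σy = 173.15, Σxy = 4531.47, Σx² = 5096, Σy² = 4241.0035
Sxx = Σx² − (Σx)²/n = 5096 − 4900.5 = 195.5
Sxy = Σxy − (Σx)(Σy)/n = 4531.47 − 4285.4625 = 246.0075
Syy = Σy² − (Σy)²/n = 4241.0035 − 3747.615313 = 493.388188
R² = Sxy²/(Sxx·Syy) = (246.0075)²/(195.5·493.388188) = 0.627424

0.627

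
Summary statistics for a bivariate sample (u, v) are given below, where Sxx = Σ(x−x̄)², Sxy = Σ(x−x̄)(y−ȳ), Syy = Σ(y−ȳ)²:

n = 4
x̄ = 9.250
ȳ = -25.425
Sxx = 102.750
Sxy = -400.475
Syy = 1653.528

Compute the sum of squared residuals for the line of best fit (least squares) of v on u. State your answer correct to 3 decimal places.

92.650

b = Sxy/Sxx = -400.475/102.75 = -3.897567
SSE = Syy − b·Sxy = 1653.528 − (-3.897567)·(-400.475) = 92.649892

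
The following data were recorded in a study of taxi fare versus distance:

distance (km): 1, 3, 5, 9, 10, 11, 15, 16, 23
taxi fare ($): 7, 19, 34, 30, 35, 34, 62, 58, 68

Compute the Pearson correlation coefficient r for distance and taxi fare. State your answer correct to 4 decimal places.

0.9430

n = 9, Σx = 93, Σy = 347, Σxy = 4650, Σx² = 1347, Σy² = 16679
Sxx = Σx² − (Σx)²/n = 1347 − 961 = 386
Sxy = Σxy − (Σx)(Σy)/n = 4650 − 3585.666667 = 1064.333333
Syy = Σy² − (Σy)²/n = 16679 − 13378.777778 = 3300.222222
r = Sxy/√(Sxx·Syy) = 1064.333333/√(1273885.777778) = 1064.333333/1128.665485 = 0.943002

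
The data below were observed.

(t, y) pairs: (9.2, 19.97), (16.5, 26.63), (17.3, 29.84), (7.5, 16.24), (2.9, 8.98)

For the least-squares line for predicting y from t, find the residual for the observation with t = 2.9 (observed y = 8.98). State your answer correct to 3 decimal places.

n = 5, Σx = 53.4, Σy = 101.66, Σxy = 1287.193, Σx² = 720.84
Sxx = Σx² − (Σx)²/n = 720.84 − 570.312 = 150.528
Sxy = Σxy − (Σx)(Σy)/n = 1287.193 − 1085.7288 = 201.4642
b = Sxy/Sxx = 201.4642/150.528 = 1.338384
a = ȳ − b·x̄ = 20.332 − 1.338384·10.68 = 6.038064
ŷ(2.9) = 6.038064 + 1.338384·2.9 = 9.919376
residual = y − ŷ = 8.98 − 9.919376 = -0.939376

-0.939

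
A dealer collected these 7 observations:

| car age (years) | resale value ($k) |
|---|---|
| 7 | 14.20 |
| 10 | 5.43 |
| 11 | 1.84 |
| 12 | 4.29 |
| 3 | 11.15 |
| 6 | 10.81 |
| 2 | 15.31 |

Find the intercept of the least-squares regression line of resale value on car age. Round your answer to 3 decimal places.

n = 7, Σx = 51, Σy = 63.03, Σxy = 354.35, Σx² = 463
Sxx = Σx² − (Σx)²/n = 463 − 371.571429 = 91.428571
Sxy = Σxy − (Σx)(Σy)/n = 354.35 − 459.218571 = -104.868571
b = Sxy/Sxx = -104.868571/91.428571 = -1.147
a = ȳ − b·x̄ = 9.004286 − (-1.147)·7.285714 = 17.361

17.361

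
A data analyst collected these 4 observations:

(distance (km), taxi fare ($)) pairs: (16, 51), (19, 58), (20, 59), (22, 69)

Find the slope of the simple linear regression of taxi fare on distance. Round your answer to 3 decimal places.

2.867

n = 4, Σx = 77, Σy = 237, Σxy = 4616, Σx² = 1501
Sxx = Σx² − (Σx)²/n = 1501 − 1482.25 = 18.75
Sxy = Σxy − (Σx)(Σy)/n = 4616 − 4562.25 = 53.75
b = Sxy/Sxx = 53.75/18.75 = 2.866667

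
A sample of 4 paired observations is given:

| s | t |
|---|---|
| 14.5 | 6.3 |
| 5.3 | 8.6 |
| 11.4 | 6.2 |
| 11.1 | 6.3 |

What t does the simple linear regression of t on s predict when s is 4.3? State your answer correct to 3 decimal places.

8.585

n = 4, Σx = 42.3, Σy = 27.4, Σxy = 277.54, Σx² = 491.51
Sxx = Σx² − (Σx)²/n = 491.51 − 447.3225 = 44.1875
Sxy = Σxy − (Σx)(Σy)/n = 277.54 − 289.755 = -12.215
b = Sxy/Sxx = -12.215/44.1875 = -0.276436
a = ȳ − b·x̄ = 6.85 − (-0.276436)·10.575 = 9.773307
ŷ(4.3) = a + b·4.3 = 9.773307 + (-0.276436)·4.3 = 8.584634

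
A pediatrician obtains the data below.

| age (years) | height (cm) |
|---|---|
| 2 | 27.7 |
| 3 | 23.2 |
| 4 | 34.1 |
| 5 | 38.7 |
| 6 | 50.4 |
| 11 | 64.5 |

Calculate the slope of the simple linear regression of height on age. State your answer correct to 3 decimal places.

4.604

n = 6, Σx = 31, Σy = 238.6, Σxy = 1466.8, Σx² = 211
Sxx = Σx² − (Σx)²/n = 211 − 160.166667 = 50.833333
Sxy = Σxy − (Σx)(Σy)/n = 1466.8 − 1232.766667 = 234.033333
b = Sxy/Sxx = 234.033333/50.833333 = 4.603934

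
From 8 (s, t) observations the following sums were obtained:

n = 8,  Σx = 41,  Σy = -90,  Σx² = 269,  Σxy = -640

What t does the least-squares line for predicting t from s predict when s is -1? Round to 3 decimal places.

7.346

Sxx = Σx² − (Σx)²/n = 269 − 210.125 = 58.875
Sxy = Σxy − (Σx)(Σy)/n = -640 − (-461.25) = -178.75
b = Sxy/Sxx = -178.75/58.875 = -3.036093
a = ȳ − b·x̄ = -11.25 − (-3.036093)·5.125 = 4.309979
ŷ(-1) = a + b·-1 = 4.309979 + (-3.036093)·(-1) = 7.346072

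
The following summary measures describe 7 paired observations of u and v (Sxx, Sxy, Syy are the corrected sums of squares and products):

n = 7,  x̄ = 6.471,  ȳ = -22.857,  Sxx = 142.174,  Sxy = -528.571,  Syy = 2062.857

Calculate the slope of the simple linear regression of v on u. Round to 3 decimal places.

-3.718

b = Sxy/Sxx = -528.571/142.174 = -3.717775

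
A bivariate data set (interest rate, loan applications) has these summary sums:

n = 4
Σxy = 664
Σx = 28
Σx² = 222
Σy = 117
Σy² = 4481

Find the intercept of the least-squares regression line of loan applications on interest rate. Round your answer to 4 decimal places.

70.9808

Sxx = Σx² − (Σx)²/n = 222 − 196 = 26
Sxy = Σxy − (Σx)(Σy)/n = 664 − 819 = -155
b = Sxy/Sxx = -155/26 = -5.961538
a = ȳ − b·x̄ = 29.25 − (-5.961538)·7 = 70.980769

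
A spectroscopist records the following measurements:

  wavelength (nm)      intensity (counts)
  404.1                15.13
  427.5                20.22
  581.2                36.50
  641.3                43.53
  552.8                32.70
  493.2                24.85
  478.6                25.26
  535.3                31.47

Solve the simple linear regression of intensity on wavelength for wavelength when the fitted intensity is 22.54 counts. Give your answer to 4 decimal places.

n = 8, Σx = 4114, Σy = 229.66, Σxy = 123155.579, Σx² = 2159550.32
Sxx = Σx² − (Σx)²/n = 2159550.32 − 2115624.5 = 43925.82
Sxy = Σxy − (Σx)(Σy)/n = 123155.579 − 118102.655 = 5052.924
b = Sxy/Sxx = 5052.924/43925.82 = 0.115033
a = ȳ − b·x̄ = 28.7075 − 0.115033·514.25 = -30.448281
Set a + b·x = 22.54: x = (22.54 − (-30.448281)) / 0.115033 = 460.635005

460.6350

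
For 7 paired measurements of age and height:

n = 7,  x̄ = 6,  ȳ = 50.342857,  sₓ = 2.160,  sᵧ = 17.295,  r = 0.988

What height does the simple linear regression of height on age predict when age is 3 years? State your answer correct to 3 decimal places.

b = r · sᵧ/sₓ = 0.988 · 17.295/2.16 = 7.910861
a = ȳ − b·x̄ = 50.342857 − 7.910861·6 = 2.877690
ŷ(3) = a + b·3 = 2.877690 + 7.910861·3 = 26.610274

26.610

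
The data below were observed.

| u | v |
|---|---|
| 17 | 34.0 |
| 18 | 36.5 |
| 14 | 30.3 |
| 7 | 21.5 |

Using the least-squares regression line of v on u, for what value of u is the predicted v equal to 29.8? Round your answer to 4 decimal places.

n = 4, Σx = 56, Σy = 122.3, Σxy = 1809.7, Σx² = 858
Sxx = Σx² − (Σx)²/n = 858 − 784 = 74
Sxy = Σxy − (Σx)(Σy)/n = 1809.7 − 1712.2 = 97.5
b = Sxy/Sxx = 97.5/74 = 1.317568
a = ȳ − b·x̄ = 30.575 − 1.317568·14 = 12.129054
Set a + b·x = 29.8: x = (29.8 − 12.129054) / 1.317568 = 13.411795

13.4118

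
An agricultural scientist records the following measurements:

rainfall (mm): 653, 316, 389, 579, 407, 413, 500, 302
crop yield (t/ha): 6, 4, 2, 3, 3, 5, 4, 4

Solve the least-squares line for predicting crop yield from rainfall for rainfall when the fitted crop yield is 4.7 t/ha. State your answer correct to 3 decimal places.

n = 8, Σx = 3559, Σy = 31, Σxy = 14191, Σx² = 1690249
Sxx = Σx² − (Σx)²/n = 1690249 − 1583310.125 = 106938.875
Sxy = Σxy − (Σx)(Σy)/n = 14191 − 13791.125 = 399.875
b = Sxy/Sxx = 399.875/106938.875 = 0.003739
a = ȳ − b·x̄ = 3.875 − 0.003739·444.875 = 2.211485
Set a + b·x = 4.7: x = (4.7 − 2.211485) / 0.003739 = 665.505377

665.505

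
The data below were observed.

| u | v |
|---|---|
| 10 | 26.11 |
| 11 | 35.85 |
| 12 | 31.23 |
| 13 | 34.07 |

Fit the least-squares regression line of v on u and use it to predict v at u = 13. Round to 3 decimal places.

34.704

n = 4, Σx = 46, Σy = 127.26, Σxy = 1473.12, Σx² = 534
Sxx = Σx² − (Σx)²/n = 534 − 529 = 5
Sxy = Σxy − (Σx)(Σy)/n = 1473.12 − 1463.49 = 9.63
b = Sxy/Sxx = 9.63/5 = 1.926
a = ȳ − b·x̄ = 31.815 − 1.926·11.5 = 9.666
ŷ(13) = a + b·13 = 9.666 + 1.926·13 = 34.704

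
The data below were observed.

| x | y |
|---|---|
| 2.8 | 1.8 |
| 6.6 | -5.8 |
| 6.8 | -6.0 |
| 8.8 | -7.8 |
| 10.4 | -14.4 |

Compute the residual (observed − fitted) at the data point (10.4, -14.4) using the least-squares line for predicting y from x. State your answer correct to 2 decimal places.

n = 5, Σx = 35.4, Σy = -32.2, Σxy = -292.44, Σx² = 283.24
Sxx = Σx² − (Σx)²/n = 283.24 − 250.632 = 32.608
Sxy = Σxy − (Σx)(Σy)/n = -292.44 − (-227.976) = -64.464
b = Sxy/Sxx = -64.464/32.608 = -1.976938
a = ȳ − b·x̄ = -6.44 − (-1.976938)·7.08 = 7.556722
ŷ(10.4) = 7.556722 + (-1.976938)·10.4 = -13.003435
residual = y − ŷ = -14.4 − (-13.003435) = -1.396565

-1.40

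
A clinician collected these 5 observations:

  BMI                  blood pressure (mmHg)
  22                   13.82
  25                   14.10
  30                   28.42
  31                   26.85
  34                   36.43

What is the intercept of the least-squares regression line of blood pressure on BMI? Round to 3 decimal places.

-31.810

n = 5, Σx = 142, Σy = 119.62, Σxy = 3580.11, Σx² = 4126
Sxx = Σx² − (Σx)²/n = 4126 − 4032.8 = 93.2
Sxy = Σxy − (Σx)(Σy)/n = 3580.11 − 3397.208 = 182.902
b = Sxy/Sxx = 182.902/93.2 = 1.962468
a = ȳ − b·x̄ = 23.924 − 1.962468·28.4 = -31.810086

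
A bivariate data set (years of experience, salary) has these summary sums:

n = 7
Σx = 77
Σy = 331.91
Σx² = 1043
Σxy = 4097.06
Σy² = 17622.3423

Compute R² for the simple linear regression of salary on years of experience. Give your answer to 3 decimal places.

Sxx = Σx² − (Σx)²/n = 1043 − 847 = 196
Sxy = Σxy − (Σx)(Σy)/n = 4097.06 − 3651.01 = 446.05
Syy = Σy² − (Σy)²/n = 17622.3423 − 15737.749729 = 1884.592571
R² = Sxy²/(Sxx·Syy) = (446.05)²/(196·1884.592571) = 0.538634

0.539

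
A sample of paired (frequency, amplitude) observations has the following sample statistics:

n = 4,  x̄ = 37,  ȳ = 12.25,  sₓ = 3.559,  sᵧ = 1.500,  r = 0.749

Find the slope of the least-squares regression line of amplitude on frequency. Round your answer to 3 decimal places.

b = r · sᵧ/sₓ = 0.749 · 1.5/3.559 = 0.315679

0.316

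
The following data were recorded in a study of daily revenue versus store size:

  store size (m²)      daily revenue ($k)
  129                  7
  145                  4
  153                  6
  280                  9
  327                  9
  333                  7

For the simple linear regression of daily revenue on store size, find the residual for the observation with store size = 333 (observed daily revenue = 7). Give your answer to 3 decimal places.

n = 6, Σx = 1367, Σy = 42, Σxy = 10195, Σx² = 357293
Sxx = Σx² − (Σx)²/n = 357293 − 311448.166667 = 45844.833333
Sxy = Σxy − (Σx)(Σy)/n = 10195 − 9569 = 626
b = Sxy/Sxx = 626/45844.833333 = 0.013655
a = ȳ − b·x̄ = 7 − 0.013655·227.833333 = 3.888991
ŷ(333) = 3.888991 + 0.013655·333 = 8.436025
residual = y − ŷ = 7 − 8.436025 = -1.436025

-1.436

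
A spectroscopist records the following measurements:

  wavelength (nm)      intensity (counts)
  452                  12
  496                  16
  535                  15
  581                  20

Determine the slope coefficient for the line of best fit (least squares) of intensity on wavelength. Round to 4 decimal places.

n = 4, Σx = 2064, Σy = 63, Σxy = 33005, Σx² = 1074106
Sxx = Σx² − (Σx)²/n = 1074106 − 1065024 = 9082
Sxy = Σxy − (Σx)(Σy)/n = 33005 − 32508 = 497
b = Sxy/Sxx = 497/9082 = 0.054724

0.0547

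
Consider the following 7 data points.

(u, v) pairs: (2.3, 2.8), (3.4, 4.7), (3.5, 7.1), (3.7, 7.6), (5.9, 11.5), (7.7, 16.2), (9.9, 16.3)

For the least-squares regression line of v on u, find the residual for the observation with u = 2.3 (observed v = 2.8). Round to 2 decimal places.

n = 7, Σx = 36.4, Σy = 66.2, Σxy = 429.35, Σx² = 234.9
Sxx = Σx² − (Σx)²/n = 234.9 − 189.28 = 45.62
Sxy = Σxy − (Σx)(Σy)/n = 429.35 − 344.24 = 85.11
b = Sxy/Sxx = 85.11/45.62 = 1.865629
a = ȳ − b·x̄ = 9.457143 − 1.865629·5.2 = -0.244129
ŷ(2.3) = -0.244129 + 1.865629·2.3 = 4.046818
residual = y − ŷ = 2.8 − 4.046818 = -1.246818

-1.25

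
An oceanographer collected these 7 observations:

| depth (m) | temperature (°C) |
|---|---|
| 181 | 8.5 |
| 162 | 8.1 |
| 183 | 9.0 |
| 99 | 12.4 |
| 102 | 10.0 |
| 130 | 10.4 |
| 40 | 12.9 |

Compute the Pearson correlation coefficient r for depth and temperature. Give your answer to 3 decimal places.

n = 7, Σx = 897, Σy = 71.3, Σxy = 8613.3, Σx² = 131199, Σy² = 747.19
Sxx = Σx² − (Σx)²/n = 131199 − 114944.142857 = 16254.857143
Sxy = Σxy − (Σx)(Σy)/n = 8613.3 − 9136.585714 = -523.285714
Syy = Σy² − (Σy)²/n = 747.19 − 726.241429 = 20.948571
r = Sxy/√(Sxx·Syy) = -523.285714/√(340516.035918) = -523.285714/583.537519 = -0.896747

-0.897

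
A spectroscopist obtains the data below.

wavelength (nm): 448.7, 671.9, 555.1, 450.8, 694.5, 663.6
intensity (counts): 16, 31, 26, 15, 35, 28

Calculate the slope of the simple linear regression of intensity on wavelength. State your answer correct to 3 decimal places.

0.070

n = 6, Σx = 3484.6, Σy = 151, Σxy = 92091, Σx² = 2086833.16
Sxx = Σx² − (Σx)²/n = 2086833.16 − 2023739.526667 = 63093.633333
Sxy = Σxy − (Σx)(Σy)/n = 92091 − 87695.766667 = 4395.233333
b = Sxy/Sxx = 4395.233333/63093.633333 = 0.069662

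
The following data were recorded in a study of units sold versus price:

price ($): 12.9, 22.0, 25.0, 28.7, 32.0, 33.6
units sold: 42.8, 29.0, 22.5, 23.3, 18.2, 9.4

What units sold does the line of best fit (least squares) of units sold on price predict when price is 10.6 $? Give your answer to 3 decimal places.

45.721

n = 6, Σx = 154.2, Σy = 145.2, Σxy = 3319.57, Σx² = 4252.06
Sxx = Σx² − (Σx)²/n = 4252.06 − 3962.94 = 289.12
Sxy = Σxy − (Σx)(Σy)/n = 3319.57 − 3731.64 = -412.07
b = Sxy/Sxx = -412.07/289.12 = -1.425256
a = ȳ − b·x̄ = 24.2 − (-1.425256)·25.7 = 60.829078
ŷ(10.6) = a + b·10.6 = 60.829078 + (-1.425256)·10.6 = 45.721365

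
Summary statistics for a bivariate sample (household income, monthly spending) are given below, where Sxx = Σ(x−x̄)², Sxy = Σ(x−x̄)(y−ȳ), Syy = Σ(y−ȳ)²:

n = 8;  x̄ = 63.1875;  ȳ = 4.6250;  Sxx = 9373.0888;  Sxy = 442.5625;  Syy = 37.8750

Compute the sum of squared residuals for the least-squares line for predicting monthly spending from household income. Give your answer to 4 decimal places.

b = Sxy/Sxx = 442.5625/9373.0888 = 0.047216
SSE = Syy − b·Sxy = 37.875 − 0.047216·442.5625 = 16.978840

16.9788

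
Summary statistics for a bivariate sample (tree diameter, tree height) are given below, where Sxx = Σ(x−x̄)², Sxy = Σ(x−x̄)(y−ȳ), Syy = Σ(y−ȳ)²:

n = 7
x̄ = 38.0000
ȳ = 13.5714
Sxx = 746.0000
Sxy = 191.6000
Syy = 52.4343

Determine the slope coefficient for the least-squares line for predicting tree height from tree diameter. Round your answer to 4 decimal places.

0.2568

b = Sxy/Sxx = 191.6/746 = 0.256836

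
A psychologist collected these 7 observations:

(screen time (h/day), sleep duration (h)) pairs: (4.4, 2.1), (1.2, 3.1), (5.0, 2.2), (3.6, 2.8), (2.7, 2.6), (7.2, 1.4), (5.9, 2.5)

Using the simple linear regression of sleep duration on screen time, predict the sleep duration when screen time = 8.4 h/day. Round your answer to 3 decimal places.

1.417

n = 7, Σx = 30, Σy = 16.7, Σxy = 65.89, Σx² = 152.7
Sxx = Σx² − (Σx)²/n = 152.7 − 128.571429 = 24.128571
Sxy = Σxy − (Σx)(Σy)/n = 65.89 − 71.571429 = -5.681429
b = Sxy/Sxx = -5.681429/24.128571 = -0.235465
a = ȳ − b·x̄ = 2.385714 − (-0.235465)·4.285714 = 3.394849
ŷ(8.4) = a + b·8.4 = 3.394849 + (-0.235465)·8.4 = 1.416945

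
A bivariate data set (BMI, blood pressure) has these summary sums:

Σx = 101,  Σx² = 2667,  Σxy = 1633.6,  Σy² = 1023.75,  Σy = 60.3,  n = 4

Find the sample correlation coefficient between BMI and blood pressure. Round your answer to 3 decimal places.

0.959

Sxx = Σx² − (Σx)²/n = 2667 − 2550.25 = 116.75
Sxy = Σxy − (Σx)(Σy)/n = 1633.6 − 1522.575 = 111.025
Syy = Σy² − (Σy)²/n = 1023.75 − 909.0225 = 114.7275
r = Sxy/√(Sxx·Syy) = 111.025/√(13394.435625) = 111.025/115.734332 = 0.959309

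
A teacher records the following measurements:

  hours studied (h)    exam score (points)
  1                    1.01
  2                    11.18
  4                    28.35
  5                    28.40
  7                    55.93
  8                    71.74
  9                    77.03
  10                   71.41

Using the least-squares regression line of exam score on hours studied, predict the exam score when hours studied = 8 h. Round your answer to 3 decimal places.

63.025

n = 8, Σx = 46, Σy = 345.05, Σxy = 2651.57, Σx² = 340
Sxx = Σx² − (Σx)²/n = 340 − 264.5 = 75.5
Sxy = Σxy − (Σx)(Σy)/n = 2651.57 − 1984.0375 = 667.5325
b = Sxy/Sxx = 667.5325/75.5 = 8.841490
a = ȳ − b·x̄ = 43.13125 − 8.841490·5.75 = -7.707318
ŷ(8) = a + b·8 = -7.707318 + 8.841490·8 = 63.024603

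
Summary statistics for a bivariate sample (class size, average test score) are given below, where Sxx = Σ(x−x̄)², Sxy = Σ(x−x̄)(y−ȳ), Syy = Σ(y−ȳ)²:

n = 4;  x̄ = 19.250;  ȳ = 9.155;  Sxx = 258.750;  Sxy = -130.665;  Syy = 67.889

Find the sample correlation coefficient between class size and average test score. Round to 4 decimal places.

-0.9859

r = Sxy/√(Sxx·Syy) = -130.665/√(17566.27875) = -130.665/132.537839 = -0.985869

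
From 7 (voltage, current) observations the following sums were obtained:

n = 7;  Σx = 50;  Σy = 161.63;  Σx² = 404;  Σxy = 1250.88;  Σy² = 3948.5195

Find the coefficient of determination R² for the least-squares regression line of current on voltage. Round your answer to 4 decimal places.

Sxx = Σx² − (Σx)²/n = 404 − 357.142857 = 46.857143
Sxy = Σxy − (Σx)(Σy)/n = 1250.88 − 1154.5 = 96.38
Syy = Σy² − (Σy)²/n = 3948.5195 − 3732.0367 = 216.4828
R² = Sxy²/(Sxx·Syy) = (96.38)²/(46.857143·216.4828) = 0.915745

0.9157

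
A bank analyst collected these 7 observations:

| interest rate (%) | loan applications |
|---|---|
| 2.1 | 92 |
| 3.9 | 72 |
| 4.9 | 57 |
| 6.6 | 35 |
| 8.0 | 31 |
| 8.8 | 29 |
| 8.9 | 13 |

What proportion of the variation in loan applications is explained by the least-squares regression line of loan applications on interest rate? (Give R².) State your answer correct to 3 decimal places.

n = 7, Σx = 43.2, Σy = 329, Σxy = 1603.2, Σx² = 307.84, Σy² = 20093
Sxx = Σx² − (Σx)²/n = 307.84 − 266.605714 = 41.234286
Sxy = Σxy − (Σx)(Σy)/n = 1603.2 − 2030.4 = -427.2
Syy = Σy² − (Σy)²/n = 20093 − 15463 = 4630
R² = Sxy²/(Sxx·Syy) = (-427.2)²/(41.234286·4630) = 0.955923

0.956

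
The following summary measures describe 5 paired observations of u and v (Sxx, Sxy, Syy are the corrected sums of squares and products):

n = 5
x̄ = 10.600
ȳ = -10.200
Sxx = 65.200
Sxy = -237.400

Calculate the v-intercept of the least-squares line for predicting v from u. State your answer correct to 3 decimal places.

28.396

b = Sxy/Sxx = -237.4/65.2 = -3.641104
a = ȳ − b·x̄ = -10.2 − (-3.641104)·10.6 = 28.395706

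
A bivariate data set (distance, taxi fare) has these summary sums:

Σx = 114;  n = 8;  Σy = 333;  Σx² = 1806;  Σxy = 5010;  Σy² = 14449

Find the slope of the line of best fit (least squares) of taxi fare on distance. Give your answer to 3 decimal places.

1.459

Sxx = Σx² − (Σx)²/n = 1806 − 1624.5 = 181.5
Sxy = Σxy − (Σx)(Σy)/n = 5010 − 4745.25 = 264.75
b = Sxy/Sxx = 264.75/181.5 = 1.458678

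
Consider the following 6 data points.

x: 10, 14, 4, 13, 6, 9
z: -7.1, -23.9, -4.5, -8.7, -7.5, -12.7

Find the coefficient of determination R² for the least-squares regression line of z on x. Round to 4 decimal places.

n = 6, Σx = 56, Σy = -64.4, Σxy = -696, Σx² = 598, Σy² = 935.1
Sxx = Σx² − (Σx)²/n = 598 − 522.666667 = 75.333333
Sxy = Σxy − (Σx)(Σy)/n = -696 − (-601.066667) = -94.933333
Syy = Σy² − (Σy)²/n = 935.1 − 691.226667 = 243.873333
R² = Sxy²/(Sxx·Syy) = (-94.933333)²/(75.333333·243.873333) = 0.490553

0.4906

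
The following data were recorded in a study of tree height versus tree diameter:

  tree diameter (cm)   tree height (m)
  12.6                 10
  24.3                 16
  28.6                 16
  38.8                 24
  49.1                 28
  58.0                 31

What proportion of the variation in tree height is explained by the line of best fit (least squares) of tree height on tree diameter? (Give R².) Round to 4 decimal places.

n = 6, Σx = 211.4, Σy = 125, Σxy = 5076.4, Σx² = 8847.46, Σy² = 2933
Sxx = Σx² − (Σx)²/n = 8847.46 − 7448.326667 = 1399.133333
Sxy = Σxy − (Σx)(Σy)/n = 5076.4 − 4404.166667 = 672.233333
Syy = Σy² − (Σy)²/n = 2933 − 2604.166667 = 328.833333
R² = Sxy²/(Sxx·Syy) = (672.233333)²/(1399.133333·328.833333) = 0.982212

0.9822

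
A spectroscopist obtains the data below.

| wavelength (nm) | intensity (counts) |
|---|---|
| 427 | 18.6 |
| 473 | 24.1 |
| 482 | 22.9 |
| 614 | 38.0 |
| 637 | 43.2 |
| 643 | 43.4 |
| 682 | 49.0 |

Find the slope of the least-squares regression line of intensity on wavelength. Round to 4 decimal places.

n = 7, Σx = 3958, Σy = 239.2, Σxy = 142553.9, Σx² = 2299720
Sxx = Σx² − (Σx)²/n = 2299720 − 2237966.285714 = 61753.714286
Sxy = Σxy − (Σx)(Σy)/n = 142553.9 − 135250.514286 = 7303.385714
b = Sxy/Sxx = 7303.385714/61753.714286 = 0.118266

0.1183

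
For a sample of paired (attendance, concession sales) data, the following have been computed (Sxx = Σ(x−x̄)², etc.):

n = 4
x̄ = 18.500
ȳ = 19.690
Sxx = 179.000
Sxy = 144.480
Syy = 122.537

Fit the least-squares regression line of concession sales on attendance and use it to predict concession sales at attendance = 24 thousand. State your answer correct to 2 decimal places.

24.13

b = Sxy/Sxx = 144.48/179 = 0.807151
a = ȳ − b·x̄ = 19.69 − 0.807151·18.5 = 4.757709
ŷ(24) = a + b·24 = 4.757709 + 0.807151·24 = 24.129330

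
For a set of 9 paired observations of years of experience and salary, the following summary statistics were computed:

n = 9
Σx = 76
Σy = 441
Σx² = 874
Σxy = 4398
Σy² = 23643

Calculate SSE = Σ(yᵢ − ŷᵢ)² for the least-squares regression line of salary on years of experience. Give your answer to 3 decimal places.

Sxx = Σx² − (Σx)²/n = 874 − 641.777778 = 232.222222
Sxy = Σxy − (Σx)(Σy)/n = 4398 − 3724 = 674
Syy = Σy² − (Σy)²/n = 23643 − 21609 = 2034
b = Sxy/Sxx = 674/232.222222 = 2.902392
SSE = Syy − b·Sxy = 2034 − 2.902392·674 = 77.787560

77.788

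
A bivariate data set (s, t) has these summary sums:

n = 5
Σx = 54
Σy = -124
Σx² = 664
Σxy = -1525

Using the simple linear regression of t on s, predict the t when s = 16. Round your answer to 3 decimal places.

-36.757

Sxx = Σx² − (Σx)²/n = 664 − 583.2 = 80.8
Sxy = Σxy − (Σx)(Σy)/n = -1525 − (-1339.2) = -185.8
b = Sxy/Sxx = -185.8/80.8 = -2.299505
a = ȳ − b·x̄ = -24.8 − (-2.299505)·10.8 = 0.034653
ŷ(16) = a + b·16 = 0.034653 + (-2.299505)·16 = -36.757426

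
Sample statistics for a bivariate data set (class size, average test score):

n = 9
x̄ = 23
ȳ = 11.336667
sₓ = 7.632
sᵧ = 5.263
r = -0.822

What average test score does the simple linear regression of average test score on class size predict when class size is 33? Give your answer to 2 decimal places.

5.67

b = r · sᵧ/sₓ = -0.822 · 5.263/7.632 = -0.566848
a = ȳ − b·x̄ = 11.336667 − (-0.566848)·23 = 24.374177
ŷ(33) = a + b·33 = 24.374177 + (-0.566848)·33 = 5.668184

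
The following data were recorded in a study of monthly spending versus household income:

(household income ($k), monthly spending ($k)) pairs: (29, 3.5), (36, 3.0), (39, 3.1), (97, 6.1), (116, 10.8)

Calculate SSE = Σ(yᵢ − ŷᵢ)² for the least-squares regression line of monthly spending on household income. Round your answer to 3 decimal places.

6.156

n = 5, Σx = 317, Σy = 26.5, Σxy = 2174.9, Σx² = 26523, Σy² = 184.71
Sxx = Σx² − (Σx)²/n = 26523 − 20097.8 = 6425.2
Sxy = Σxy − (Σx)(Σy)/n = 2174.9 − 1680.1 = 494.8
Syy = Σy² − (Σy)²/n = 184.71 − 140.45 = 44.26
b = Sxy/Sxx = 494.8/6425.2 = 0.077009
SSE = Syy − b·Sxy = 44.26 − 0.077009·494.8 = 6.155810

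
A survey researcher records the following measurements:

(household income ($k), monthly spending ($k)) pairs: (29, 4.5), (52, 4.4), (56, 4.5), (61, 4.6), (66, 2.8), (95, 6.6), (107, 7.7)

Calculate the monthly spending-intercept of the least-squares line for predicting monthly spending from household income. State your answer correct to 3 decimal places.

1.995

n = 7, Σx = 466, Σy = 35.1, Σxy = 2527.6, Σx² = 35232
Sxx = Σx² − (Σx)²/n = 35232 − 31022.285714 = 4209.714286
Sxy = Σxy − (Σx)(Σy)/n = 2527.6 − 2336.657143 = 190.942857
b = Sxy/Sxx = 190.942857/4209.714286 = 0.045358
a = ȳ − b·x̄ = 5.014286 − 0.045358·66.571429 = 1.994760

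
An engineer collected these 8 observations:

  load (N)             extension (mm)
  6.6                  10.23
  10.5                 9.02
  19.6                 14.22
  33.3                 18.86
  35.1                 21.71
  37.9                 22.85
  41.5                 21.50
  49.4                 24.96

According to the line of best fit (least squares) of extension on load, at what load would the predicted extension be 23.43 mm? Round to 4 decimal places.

n = 8, Σx = 233.9, Σy = 143.35, Σxy = 4822.288, Σx² = 8477.89
Sxx = Σx² − (Σx)²/n = 8477.89 − 6838.65125 = 1639.23875
Sxy = Σxy − (Σx)(Σy)/n = 4822.288 − 4191.195625 = 631.092375
b = Sxy/Sxx = 631.092375/1639.23875 = 0.384991
a = ȳ − b·x̄ = 17.91875 − 0.384991·29.2375 = 6.662572
Set a + b·x = 23.43: x = (23.43 − 6.662572) / 0.384991 = 43.552765

43.5528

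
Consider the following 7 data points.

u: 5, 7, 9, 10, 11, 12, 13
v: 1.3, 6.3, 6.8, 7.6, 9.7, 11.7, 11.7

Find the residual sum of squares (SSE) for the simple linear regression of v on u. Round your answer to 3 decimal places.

n = 7, Σx = 67, Σy = 55.1, Σxy = 587, Σx² = 689, Σy² = 513.25
Sxx = Σx² − (Σx)²/n = 689 − 641.285714 = 47.714286
Sxy = Σxy − (Σx)(Σy)/n = 587 − 527.385714 = 59.614286
Syy = Σy² − (Σy)²/n = 513.25 − 433.715714 = 79.534286
b = Sxy/Sxx = 59.614286/47.714286 = 1.249401
SSE = Syy − b·Sxy = 79.534286 − 1.249401·59.614286 = 5.052126

5.052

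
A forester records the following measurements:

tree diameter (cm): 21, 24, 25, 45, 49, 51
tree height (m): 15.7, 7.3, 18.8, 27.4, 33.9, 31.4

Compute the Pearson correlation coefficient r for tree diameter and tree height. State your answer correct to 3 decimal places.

0.915

n = 6, Σx = 215, Σy = 134.5, Σxy = 5470.4, Σx² = 8669, Σy² = 3539.15
Sxx = Σx² − (Σx)²/n = 8669 − 7704.166667 = 964.833333
Sxy = Σxy − (Σx)(Σy)/n = 5470.4 − 4819.583333 = 650.816667
Syy = Σy² − (Σy)²/n = 3539.15 − 3015.041667 = 524.108333
r = Sxy/√(Sxx·Syy) = 650.816667/√(505677.190278) = 650.816667/711.109830 = 0.915213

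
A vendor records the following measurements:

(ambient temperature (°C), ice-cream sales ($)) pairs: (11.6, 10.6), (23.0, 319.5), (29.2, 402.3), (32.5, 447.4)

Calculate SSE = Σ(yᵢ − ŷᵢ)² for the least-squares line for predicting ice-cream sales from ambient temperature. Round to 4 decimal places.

n = 4, Σx = 96.3, Σy = 1179.8, Σxy = 33759.12, Σx² = 2572.45, Σy² = 464204.66
Sxx = Σx² − (Σx)²/n = 2572.45 − 2318.4225 = 254.0275
Sxy = Σxy − (Σx)(Σy)/n = 33759.12 − 28403.685 = 5355.435
Syy = Σy² − (Σy)²/n = 464204.66 − 347982.01 = 116222.65
b = Sxy/Sxx = 5355.435/254.0275 = 21.082107
SSE = Syy − b·Sxy = 116222.65 − 21.082107·5355.435 = 3318.794948

3318.7949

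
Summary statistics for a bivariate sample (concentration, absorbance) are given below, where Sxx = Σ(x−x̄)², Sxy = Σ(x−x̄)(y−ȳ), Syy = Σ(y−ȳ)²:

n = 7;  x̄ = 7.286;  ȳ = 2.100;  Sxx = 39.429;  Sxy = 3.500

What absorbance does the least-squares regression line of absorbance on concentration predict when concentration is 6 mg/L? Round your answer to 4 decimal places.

b = Sxy/Sxx = 3.5/39.429 = 0.088767
a = ȳ − b·x̄ = 2.1 − 0.088767·7.286 = 1.453243
ŷ(6) = a + b·6 = 1.453243 + 0.088767·6 = 1.985845

1.9858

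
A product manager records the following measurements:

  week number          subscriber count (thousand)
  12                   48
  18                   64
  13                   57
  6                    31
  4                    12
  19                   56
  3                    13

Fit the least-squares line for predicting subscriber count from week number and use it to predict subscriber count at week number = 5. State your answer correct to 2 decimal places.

n = 7, Σx = 75, Σy = 281, Σxy = 3806, Σx² = 1059
Sxx = Σx² − (Σx)²/n = 1059 − 803.571429 = 255.428571
Sxy = Σxy − (Σx)(Σy)/n = 3806 − 3010.714286 = 795.285714
b = Sxy/Sxx = 795.285714/255.428571 = 3.113535
a = ȳ − b·x̄ = 40.142857 − 3.113535·10.714286 = 6.783557
ŷ(5) = a + b·5 = 6.783557 + 3.113535·5 = 22.351230

22.35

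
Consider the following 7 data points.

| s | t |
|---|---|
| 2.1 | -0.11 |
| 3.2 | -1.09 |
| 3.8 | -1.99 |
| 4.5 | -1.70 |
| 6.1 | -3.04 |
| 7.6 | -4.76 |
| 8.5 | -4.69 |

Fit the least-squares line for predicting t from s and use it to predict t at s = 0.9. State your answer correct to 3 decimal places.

0.618

n = 7, Σx = 35.8, Σy = -17.38, Σxy = -113.516, Σx² = 216.56
Sxx = Σx² − (Σx)²/n = 216.56 − 183.091429 = 33.468571
Sxy = Σxy − (Σx)(Σy)/n = -113.516 − (-88.886286) = -24.629714
b = Sxy/Sxx = -24.629714/33.468571 = -0.735906
a = ȳ − b·x̄ = -2.482857 − (-0.735906)·5.114286 = 1.280775
ŷ(0.9) = a + b·0.9 = 1.280775 + (-0.735906)·0.9 = 0.618460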